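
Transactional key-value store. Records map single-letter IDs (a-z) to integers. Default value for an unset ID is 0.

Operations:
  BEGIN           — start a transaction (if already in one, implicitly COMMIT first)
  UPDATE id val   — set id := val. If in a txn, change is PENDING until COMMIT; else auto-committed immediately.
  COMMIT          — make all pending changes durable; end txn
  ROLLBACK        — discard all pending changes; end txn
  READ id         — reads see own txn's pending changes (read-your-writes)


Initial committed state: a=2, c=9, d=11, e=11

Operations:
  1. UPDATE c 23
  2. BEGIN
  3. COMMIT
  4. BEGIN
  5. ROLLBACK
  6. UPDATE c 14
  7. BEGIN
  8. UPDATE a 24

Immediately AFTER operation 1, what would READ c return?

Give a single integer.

Initial committed: {a=2, c=9, d=11, e=11}
Op 1: UPDATE c=23 (auto-commit; committed c=23)
After op 1: visible(c) = 23 (pending={}, committed={a=2, c=23, d=11, e=11})

Answer: 23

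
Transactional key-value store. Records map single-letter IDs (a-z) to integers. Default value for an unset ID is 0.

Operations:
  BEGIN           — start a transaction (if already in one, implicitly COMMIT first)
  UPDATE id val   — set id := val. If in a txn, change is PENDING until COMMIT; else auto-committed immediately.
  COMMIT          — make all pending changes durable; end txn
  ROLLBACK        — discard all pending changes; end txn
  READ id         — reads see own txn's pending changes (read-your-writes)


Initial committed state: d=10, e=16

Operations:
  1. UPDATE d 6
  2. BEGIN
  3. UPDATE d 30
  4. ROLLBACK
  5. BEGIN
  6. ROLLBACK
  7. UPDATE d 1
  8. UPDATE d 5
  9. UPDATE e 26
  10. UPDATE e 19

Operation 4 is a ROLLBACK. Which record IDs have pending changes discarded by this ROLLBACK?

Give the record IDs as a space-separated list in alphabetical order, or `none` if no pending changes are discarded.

Initial committed: {d=10, e=16}
Op 1: UPDATE d=6 (auto-commit; committed d=6)
Op 2: BEGIN: in_txn=True, pending={}
Op 3: UPDATE d=30 (pending; pending now {d=30})
Op 4: ROLLBACK: discarded pending ['d']; in_txn=False
Op 5: BEGIN: in_txn=True, pending={}
Op 6: ROLLBACK: discarded pending []; in_txn=False
Op 7: UPDATE d=1 (auto-commit; committed d=1)
Op 8: UPDATE d=5 (auto-commit; committed d=5)
Op 9: UPDATE e=26 (auto-commit; committed e=26)
Op 10: UPDATE e=19 (auto-commit; committed e=19)
ROLLBACK at op 4 discards: ['d']

Answer: d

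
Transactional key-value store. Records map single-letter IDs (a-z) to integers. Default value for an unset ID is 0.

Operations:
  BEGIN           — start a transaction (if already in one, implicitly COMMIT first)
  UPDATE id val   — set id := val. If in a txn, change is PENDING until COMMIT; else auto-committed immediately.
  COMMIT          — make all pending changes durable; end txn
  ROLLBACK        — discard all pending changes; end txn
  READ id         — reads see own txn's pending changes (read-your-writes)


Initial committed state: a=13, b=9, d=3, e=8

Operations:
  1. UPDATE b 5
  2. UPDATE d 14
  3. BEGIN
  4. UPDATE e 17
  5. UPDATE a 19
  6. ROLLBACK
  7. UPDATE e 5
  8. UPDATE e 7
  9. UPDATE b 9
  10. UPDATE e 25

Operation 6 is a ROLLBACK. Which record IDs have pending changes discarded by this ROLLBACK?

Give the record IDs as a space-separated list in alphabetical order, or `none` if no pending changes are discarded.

Initial committed: {a=13, b=9, d=3, e=8}
Op 1: UPDATE b=5 (auto-commit; committed b=5)
Op 2: UPDATE d=14 (auto-commit; committed d=14)
Op 3: BEGIN: in_txn=True, pending={}
Op 4: UPDATE e=17 (pending; pending now {e=17})
Op 5: UPDATE a=19 (pending; pending now {a=19, e=17})
Op 6: ROLLBACK: discarded pending ['a', 'e']; in_txn=False
Op 7: UPDATE e=5 (auto-commit; committed e=5)
Op 8: UPDATE e=7 (auto-commit; committed e=7)
Op 9: UPDATE b=9 (auto-commit; committed b=9)
Op 10: UPDATE e=25 (auto-commit; committed e=25)
ROLLBACK at op 6 discards: ['a', 'e']

Answer: a e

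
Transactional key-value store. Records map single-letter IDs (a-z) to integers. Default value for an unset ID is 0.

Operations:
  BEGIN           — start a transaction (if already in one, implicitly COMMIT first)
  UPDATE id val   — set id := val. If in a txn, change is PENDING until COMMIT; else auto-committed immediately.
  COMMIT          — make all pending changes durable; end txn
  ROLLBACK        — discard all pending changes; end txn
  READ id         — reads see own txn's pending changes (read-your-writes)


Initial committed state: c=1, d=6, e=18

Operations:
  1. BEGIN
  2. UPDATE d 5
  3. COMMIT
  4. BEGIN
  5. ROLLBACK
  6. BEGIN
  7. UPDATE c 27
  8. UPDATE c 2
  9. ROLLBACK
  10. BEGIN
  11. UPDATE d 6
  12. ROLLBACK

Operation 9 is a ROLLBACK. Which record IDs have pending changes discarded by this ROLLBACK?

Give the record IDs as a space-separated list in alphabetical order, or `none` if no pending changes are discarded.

Answer: c

Derivation:
Initial committed: {c=1, d=6, e=18}
Op 1: BEGIN: in_txn=True, pending={}
Op 2: UPDATE d=5 (pending; pending now {d=5})
Op 3: COMMIT: merged ['d'] into committed; committed now {c=1, d=5, e=18}
Op 4: BEGIN: in_txn=True, pending={}
Op 5: ROLLBACK: discarded pending []; in_txn=False
Op 6: BEGIN: in_txn=True, pending={}
Op 7: UPDATE c=27 (pending; pending now {c=27})
Op 8: UPDATE c=2 (pending; pending now {c=2})
Op 9: ROLLBACK: discarded pending ['c']; in_txn=False
Op 10: BEGIN: in_txn=True, pending={}
Op 11: UPDATE d=6 (pending; pending now {d=6})
Op 12: ROLLBACK: discarded pending ['d']; in_txn=False
ROLLBACK at op 9 discards: ['c']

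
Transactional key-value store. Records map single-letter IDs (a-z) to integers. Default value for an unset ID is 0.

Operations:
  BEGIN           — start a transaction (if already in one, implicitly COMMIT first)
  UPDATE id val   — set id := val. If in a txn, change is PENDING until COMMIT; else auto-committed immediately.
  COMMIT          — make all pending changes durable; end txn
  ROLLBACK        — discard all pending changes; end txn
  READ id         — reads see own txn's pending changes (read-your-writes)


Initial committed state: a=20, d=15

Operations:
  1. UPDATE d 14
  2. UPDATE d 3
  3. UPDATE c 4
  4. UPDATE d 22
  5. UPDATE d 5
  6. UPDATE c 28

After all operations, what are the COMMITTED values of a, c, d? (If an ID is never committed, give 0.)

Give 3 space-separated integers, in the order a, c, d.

Answer: 20 28 5

Derivation:
Initial committed: {a=20, d=15}
Op 1: UPDATE d=14 (auto-commit; committed d=14)
Op 2: UPDATE d=3 (auto-commit; committed d=3)
Op 3: UPDATE c=4 (auto-commit; committed c=4)
Op 4: UPDATE d=22 (auto-commit; committed d=22)
Op 5: UPDATE d=5 (auto-commit; committed d=5)
Op 6: UPDATE c=28 (auto-commit; committed c=28)
Final committed: {a=20, c=28, d=5}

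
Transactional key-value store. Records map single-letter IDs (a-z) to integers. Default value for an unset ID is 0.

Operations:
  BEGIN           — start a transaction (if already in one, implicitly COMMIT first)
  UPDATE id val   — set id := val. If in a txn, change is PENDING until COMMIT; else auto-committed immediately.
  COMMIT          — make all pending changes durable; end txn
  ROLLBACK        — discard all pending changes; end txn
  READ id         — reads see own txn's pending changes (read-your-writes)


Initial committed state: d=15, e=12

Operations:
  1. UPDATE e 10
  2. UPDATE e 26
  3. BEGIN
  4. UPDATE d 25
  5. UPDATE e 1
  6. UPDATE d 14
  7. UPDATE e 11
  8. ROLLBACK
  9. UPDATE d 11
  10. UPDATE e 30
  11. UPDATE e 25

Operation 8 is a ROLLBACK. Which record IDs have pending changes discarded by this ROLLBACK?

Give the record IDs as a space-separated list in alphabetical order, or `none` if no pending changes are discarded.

Initial committed: {d=15, e=12}
Op 1: UPDATE e=10 (auto-commit; committed e=10)
Op 2: UPDATE e=26 (auto-commit; committed e=26)
Op 3: BEGIN: in_txn=True, pending={}
Op 4: UPDATE d=25 (pending; pending now {d=25})
Op 5: UPDATE e=1 (pending; pending now {d=25, e=1})
Op 6: UPDATE d=14 (pending; pending now {d=14, e=1})
Op 7: UPDATE e=11 (pending; pending now {d=14, e=11})
Op 8: ROLLBACK: discarded pending ['d', 'e']; in_txn=False
Op 9: UPDATE d=11 (auto-commit; committed d=11)
Op 10: UPDATE e=30 (auto-commit; committed e=30)
Op 11: UPDATE e=25 (auto-commit; committed e=25)
ROLLBACK at op 8 discards: ['d', 'e']

Answer: d e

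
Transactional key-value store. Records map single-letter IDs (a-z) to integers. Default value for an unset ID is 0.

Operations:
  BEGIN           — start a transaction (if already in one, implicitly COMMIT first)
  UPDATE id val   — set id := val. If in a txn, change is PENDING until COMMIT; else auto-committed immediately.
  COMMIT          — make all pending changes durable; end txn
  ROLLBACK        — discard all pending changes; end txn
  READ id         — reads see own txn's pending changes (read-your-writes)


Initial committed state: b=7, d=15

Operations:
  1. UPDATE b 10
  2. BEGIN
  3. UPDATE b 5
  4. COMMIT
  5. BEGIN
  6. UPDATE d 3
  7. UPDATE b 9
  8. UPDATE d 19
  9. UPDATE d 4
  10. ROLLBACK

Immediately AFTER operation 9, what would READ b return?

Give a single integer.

Initial committed: {b=7, d=15}
Op 1: UPDATE b=10 (auto-commit; committed b=10)
Op 2: BEGIN: in_txn=True, pending={}
Op 3: UPDATE b=5 (pending; pending now {b=5})
Op 4: COMMIT: merged ['b'] into committed; committed now {b=5, d=15}
Op 5: BEGIN: in_txn=True, pending={}
Op 6: UPDATE d=3 (pending; pending now {d=3})
Op 7: UPDATE b=9 (pending; pending now {b=9, d=3})
Op 8: UPDATE d=19 (pending; pending now {b=9, d=19})
Op 9: UPDATE d=4 (pending; pending now {b=9, d=4})
After op 9: visible(b) = 9 (pending={b=9, d=4}, committed={b=5, d=15})

Answer: 9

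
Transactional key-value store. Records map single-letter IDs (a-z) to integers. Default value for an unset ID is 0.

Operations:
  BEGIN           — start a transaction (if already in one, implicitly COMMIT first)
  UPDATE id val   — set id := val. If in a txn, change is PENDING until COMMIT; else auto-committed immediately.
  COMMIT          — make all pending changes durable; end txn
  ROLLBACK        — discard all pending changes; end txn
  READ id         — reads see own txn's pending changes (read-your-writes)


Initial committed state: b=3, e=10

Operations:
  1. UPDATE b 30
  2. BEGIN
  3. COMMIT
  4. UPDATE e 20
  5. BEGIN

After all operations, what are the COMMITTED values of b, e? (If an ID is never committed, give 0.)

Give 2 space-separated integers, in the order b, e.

Answer: 30 20

Derivation:
Initial committed: {b=3, e=10}
Op 1: UPDATE b=30 (auto-commit; committed b=30)
Op 2: BEGIN: in_txn=True, pending={}
Op 3: COMMIT: merged [] into committed; committed now {b=30, e=10}
Op 4: UPDATE e=20 (auto-commit; committed e=20)
Op 5: BEGIN: in_txn=True, pending={}
Final committed: {b=30, e=20}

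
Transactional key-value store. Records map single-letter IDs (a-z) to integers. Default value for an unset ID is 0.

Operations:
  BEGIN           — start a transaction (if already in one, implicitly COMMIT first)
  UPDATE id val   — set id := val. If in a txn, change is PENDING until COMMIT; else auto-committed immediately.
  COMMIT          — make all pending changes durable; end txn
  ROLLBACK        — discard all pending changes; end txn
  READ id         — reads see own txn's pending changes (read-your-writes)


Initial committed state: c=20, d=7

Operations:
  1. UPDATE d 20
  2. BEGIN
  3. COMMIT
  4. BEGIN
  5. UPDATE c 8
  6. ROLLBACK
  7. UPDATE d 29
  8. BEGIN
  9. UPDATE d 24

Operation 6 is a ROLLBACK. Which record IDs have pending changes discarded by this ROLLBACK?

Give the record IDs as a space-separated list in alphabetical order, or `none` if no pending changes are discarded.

Answer: c

Derivation:
Initial committed: {c=20, d=7}
Op 1: UPDATE d=20 (auto-commit; committed d=20)
Op 2: BEGIN: in_txn=True, pending={}
Op 3: COMMIT: merged [] into committed; committed now {c=20, d=20}
Op 4: BEGIN: in_txn=True, pending={}
Op 5: UPDATE c=8 (pending; pending now {c=8})
Op 6: ROLLBACK: discarded pending ['c']; in_txn=False
Op 7: UPDATE d=29 (auto-commit; committed d=29)
Op 8: BEGIN: in_txn=True, pending={}
Op 9: UPDATE d=24 (pending; pending now {d=24})
ROLLBACK at op 6 discards: ['c']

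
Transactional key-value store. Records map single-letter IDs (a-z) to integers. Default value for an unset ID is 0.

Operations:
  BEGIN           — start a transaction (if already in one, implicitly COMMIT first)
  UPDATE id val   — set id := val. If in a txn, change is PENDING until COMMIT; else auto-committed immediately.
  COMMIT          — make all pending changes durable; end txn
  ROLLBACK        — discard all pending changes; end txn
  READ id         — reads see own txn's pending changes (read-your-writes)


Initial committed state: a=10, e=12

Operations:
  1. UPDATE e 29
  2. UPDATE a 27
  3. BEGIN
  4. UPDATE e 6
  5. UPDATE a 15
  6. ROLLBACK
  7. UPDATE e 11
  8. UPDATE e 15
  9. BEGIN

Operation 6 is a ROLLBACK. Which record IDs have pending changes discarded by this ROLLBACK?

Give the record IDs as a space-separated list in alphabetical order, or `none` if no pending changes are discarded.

Answer: a e

Derivation:
Initial committed: {a=10, e=12}
Op 1: UPDATE e=29 (auto-commit; committed e=29)
Op 2: UPDATE a=27 (auto-commit; committed a=27)
Op 3: BEGIN: in_txn=True, pending={}
Op 4: UPDATE e=6 (pending; pending now {e=6})
Op 5: UPDATE a=15 (pending; pending now {a=15, e=6})
Op 6: ROLLBACK: discarded pending ['a', 'e']; in_txn=False
Op 7: UPDATE e=11 (auto-commit; committed e=11)
Op 8: UPDATE e=15 (auto-commit; committed e=15)
Op 9: BEGIN: in_txn=True, pending={}
ROLLBACK at op 6 discards: ['a', 'e']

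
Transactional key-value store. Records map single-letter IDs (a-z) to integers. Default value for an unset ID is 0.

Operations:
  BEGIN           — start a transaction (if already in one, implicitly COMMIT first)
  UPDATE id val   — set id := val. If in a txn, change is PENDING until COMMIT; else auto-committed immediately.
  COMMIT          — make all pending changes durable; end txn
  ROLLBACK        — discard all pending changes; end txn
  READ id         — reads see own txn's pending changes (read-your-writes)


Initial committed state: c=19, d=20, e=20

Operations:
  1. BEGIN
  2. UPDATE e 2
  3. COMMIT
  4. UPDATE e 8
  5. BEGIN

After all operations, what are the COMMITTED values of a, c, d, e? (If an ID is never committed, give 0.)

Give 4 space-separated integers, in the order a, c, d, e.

Initial committed: {c=19, d=20, e=20}
Op 1: BEGIN: in_txn=True, pending={}
Op 2: UPDATE e=2 (pending; pending now {e=2})
Op 3: COMMIT: merged ['e'] into committed; committed now {c=19, d=20, e=2}
Op 4: UPDATE e=8 (auto-commit; committed e=8)
Op 5: BEGIN: in_txn=True, pending={}
Final committed: {c=19, d=20, e=8}

Answer: 0 19 20 8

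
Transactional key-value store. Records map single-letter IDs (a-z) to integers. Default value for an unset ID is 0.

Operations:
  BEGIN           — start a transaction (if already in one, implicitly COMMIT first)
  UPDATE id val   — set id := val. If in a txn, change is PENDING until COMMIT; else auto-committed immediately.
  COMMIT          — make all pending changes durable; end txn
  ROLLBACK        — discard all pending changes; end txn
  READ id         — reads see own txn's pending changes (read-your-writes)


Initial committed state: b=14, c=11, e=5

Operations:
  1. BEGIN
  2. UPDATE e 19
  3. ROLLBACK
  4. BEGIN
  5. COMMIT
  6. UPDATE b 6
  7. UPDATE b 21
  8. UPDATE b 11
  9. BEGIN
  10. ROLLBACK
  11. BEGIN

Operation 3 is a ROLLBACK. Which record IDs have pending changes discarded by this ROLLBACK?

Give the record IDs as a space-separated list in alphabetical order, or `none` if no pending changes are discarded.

Initial committed: {b=14, c=11, e=5}
Op 1: BEGIN: in_txn=True, pending={}
Op 2: UPDATE e=19 (pending; pending now {e=19})
Op 3: ROLLBACK: discarded pending ['e']; in_txn=False
Op 4: BEGIN: in_txn=True, pending={}
Op 5: COMMIT: merged [] into committed; committed now {b=14, c=11, e=5}
Op 6: UPDATE b=6 (auto-commit; committed b=6)
Op 7: UPDATE b=21 (auto-commit; committed b=21)
Op 8: UPDATE b=11 (auto-commit; committed b=11)
Op 9: BEGIN: in_txn=True, pending={}
Op 10: ROLLBACK: discarded pending []; in_txn=False
Op 11: BEGIN: in_txn=True, pending={}
ROLLBACK at op 3 discards: ['e']

Answer: e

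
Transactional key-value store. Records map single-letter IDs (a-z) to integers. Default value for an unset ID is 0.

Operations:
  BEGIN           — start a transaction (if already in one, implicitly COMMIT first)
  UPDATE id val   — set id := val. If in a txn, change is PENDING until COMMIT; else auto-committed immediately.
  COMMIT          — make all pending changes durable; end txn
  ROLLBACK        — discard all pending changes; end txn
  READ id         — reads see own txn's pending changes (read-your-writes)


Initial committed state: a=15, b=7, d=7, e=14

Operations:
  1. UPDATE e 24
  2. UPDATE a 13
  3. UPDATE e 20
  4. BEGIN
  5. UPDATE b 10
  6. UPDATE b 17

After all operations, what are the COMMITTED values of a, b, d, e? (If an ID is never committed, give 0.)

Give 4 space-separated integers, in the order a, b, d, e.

Answer: 13 7 7 20

Derivation:
Initial committed: {a=15, b=7, d=7, e=14}
Op 1: UPDATE e=24 (auto-commit; committed e=24)
Op 2: UPDATE a=13 (auto-commit; committed a=13)
Op 3: UPDATE e=20 (auto-commit; committed e=20)
Op 4: BEGIN: in_txn=True, pending={}
Op 5: UPDATE b=10 (pending; pending now {b=10})
Op 6: UPDATE b=17 (pending; pending now {b=17})
Final committed: {a=13, b=7, d=7, e=20}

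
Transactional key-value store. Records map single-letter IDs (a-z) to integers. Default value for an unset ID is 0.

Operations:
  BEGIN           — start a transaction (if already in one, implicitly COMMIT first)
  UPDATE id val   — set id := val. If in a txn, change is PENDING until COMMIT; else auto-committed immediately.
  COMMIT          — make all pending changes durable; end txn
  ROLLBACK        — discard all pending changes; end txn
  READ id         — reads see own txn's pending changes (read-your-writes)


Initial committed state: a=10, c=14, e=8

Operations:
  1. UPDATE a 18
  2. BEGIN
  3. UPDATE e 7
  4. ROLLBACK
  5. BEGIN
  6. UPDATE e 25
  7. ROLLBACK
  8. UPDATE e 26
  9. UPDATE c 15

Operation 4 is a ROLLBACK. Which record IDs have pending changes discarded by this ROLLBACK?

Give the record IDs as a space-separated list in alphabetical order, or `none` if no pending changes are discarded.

Answer: e

Derivation:
Initial committed: {a=10, c=14, e=8}
Op 1: UPDATE a=18 (auto-commit; committed a=18)
Op 2: BEGIN: in_txn=True, pending={}
Op 3: UPDATE e=7 (pending; pending now {e=7})
Op 4: ROLLBACK: discarded pending ['e']; in_txn=False
Op 5: BEGIN: in_txn=True, pending={}
Op 6: UPDATE e=25 (pending; pending now {e=25})
Op 7: ROLLBACK: discarded pending ['e']; in_txn=False
Op 8: UPDATE e=26 (auto-commit; committed e=26)
Op 9: UPDATE c=15 (auto-commit; committed c=15)
ROLLBACK at op 4 discards: ['e']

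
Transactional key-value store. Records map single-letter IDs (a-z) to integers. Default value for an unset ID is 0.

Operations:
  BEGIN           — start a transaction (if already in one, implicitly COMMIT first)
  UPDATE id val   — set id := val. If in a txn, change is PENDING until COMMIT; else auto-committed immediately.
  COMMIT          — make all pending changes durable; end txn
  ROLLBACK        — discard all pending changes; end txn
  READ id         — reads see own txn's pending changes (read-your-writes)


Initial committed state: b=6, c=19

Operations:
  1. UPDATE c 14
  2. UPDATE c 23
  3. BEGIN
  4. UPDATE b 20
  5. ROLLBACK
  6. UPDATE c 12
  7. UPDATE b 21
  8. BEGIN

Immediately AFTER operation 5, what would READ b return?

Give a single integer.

Answer: 6

Derivation:
Initial committed: {b=6, c=19}
Op 1: UPDATE c=14 (auto-commit; committed c=14)
Op 2: UPDATE c=23 (auto-commit; committed c=23)
Op 3: BEGIN: in_txn=True, pending={}
Op 4: UPDATE b=20 (pending; pending now {b=20})
Op 5: ROLLBACK: discarded pending ['b']; in_txn=False
After op 5: visible(b) = 6 (pending={}, committed={b=6, c=23})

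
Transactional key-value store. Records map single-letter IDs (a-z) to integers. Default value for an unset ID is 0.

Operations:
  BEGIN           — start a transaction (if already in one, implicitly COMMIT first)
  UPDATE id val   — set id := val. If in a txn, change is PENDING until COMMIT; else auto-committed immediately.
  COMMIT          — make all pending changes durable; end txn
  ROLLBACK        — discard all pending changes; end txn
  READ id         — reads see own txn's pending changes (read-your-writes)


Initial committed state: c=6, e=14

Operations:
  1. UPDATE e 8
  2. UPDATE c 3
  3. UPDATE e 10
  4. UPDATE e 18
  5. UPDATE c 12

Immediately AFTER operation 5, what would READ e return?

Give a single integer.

Answer: 18

Derivation:
Initial committed: {c=6, e=14}
Op 1: UPDATE e=8 (auto-commit; committed e=8)
Op 2: UPDATE c=3 (auto-commit; committed c=3)
Op 3: UPDATE e=10 (auto-commit; committed e=10)
Op 4: UPDATE e=18 (auto-commit; committed e=18)
Op 5: UPDATE c=12 (auto-commit; committed c=12)
After op 5: visible(e) = 18 (pending={}, committed={c=12, e=18})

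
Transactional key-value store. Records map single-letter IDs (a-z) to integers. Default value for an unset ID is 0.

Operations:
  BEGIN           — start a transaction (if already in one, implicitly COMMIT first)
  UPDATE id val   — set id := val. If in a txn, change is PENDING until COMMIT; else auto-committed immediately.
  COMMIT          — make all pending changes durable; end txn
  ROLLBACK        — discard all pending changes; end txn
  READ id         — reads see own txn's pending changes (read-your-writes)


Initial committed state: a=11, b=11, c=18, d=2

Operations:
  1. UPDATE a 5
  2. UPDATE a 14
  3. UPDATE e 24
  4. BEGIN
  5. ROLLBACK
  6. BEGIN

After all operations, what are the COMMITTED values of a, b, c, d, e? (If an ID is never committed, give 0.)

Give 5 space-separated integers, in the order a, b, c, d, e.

Answer: 14 11 18 2 24

Derivation:
Initial committed: {a=11, b=11, c=18, d=2}
Op 1: UPDATE a=5 (auto-commit; committed a=5)
Op 2: UPDATE a=14 (auto-commit; committed a=14)
Op 3: UPDATE e=24 (auto-commit; committed e=24)
Op 4: BEGIN: in_txn=True, pending={}
Op 5: ROLLBACK: discarded pending []; in_txn=False
Op 6: BEGIN: in_txn=True, pending={}
Final committed: {a=14, b=11, c=18, d=2, e=24}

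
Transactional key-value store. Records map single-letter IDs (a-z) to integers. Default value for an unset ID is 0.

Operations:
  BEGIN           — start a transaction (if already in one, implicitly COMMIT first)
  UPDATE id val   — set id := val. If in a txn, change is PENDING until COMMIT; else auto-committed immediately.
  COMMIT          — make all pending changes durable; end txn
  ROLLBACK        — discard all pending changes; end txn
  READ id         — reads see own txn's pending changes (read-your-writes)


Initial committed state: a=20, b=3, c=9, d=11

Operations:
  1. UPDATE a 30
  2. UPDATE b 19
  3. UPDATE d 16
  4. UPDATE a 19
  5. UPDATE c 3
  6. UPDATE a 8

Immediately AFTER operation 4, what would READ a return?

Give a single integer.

Answer: 19

Derivation:
Initial committed: {a=20, b=3, c=9, d=11}
Op 1: UPDATE a=30 (auto-commit; committed a=30)
Op 2: UPDATE b=19 (auto-commit; committed b=19)
Op 3: UPDATE d=16 (auto-commit; committed d=16)
Op 4: UPDATE a=19 (auto-commit; committed a=19)
After op 4: visible(a) = 19 (pending={}, committed={a=19, b=19, c=9, d=16})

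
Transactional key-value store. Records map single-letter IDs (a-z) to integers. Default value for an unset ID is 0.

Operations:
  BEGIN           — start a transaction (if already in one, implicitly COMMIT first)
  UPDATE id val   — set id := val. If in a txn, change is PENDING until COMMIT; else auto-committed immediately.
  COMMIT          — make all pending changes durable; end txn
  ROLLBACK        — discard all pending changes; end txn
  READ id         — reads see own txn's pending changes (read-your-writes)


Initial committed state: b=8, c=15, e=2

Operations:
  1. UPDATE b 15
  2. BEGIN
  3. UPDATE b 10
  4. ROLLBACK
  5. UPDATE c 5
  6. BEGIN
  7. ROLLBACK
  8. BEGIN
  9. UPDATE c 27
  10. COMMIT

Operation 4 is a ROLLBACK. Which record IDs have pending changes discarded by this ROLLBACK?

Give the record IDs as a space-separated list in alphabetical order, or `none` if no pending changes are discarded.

Answer: b

Derivation:
Initial committed: {b=8, c=15, e=2}
Op 1: UPDATE b=15 (auto-commit; committed b=15)
Op 2: BEGIN: in_txn=True, pending={}
Op 3: UPDATE b=10 (pending; pending now {b=10})
Op 4: ROLLBACK: discarded pending ['b']; in_txn=False
Op 5: UPDATE c=5 (auto-commit; committed c=5)
Op 6: BEGIN: in_txn=True, pending={}
Op 7: ROLLBACK: discarded pending []; in_txn=False
Op 8: BEGIN: in_txn=True, pending={}
Op 9: UPDATE c=27 (pending; pending now {c=27})
Op 10: COMMIT: merged ['c'] into committed; committed now {b=15, c=27, e=2}
ROLLBACK at op 4 discards: ['b']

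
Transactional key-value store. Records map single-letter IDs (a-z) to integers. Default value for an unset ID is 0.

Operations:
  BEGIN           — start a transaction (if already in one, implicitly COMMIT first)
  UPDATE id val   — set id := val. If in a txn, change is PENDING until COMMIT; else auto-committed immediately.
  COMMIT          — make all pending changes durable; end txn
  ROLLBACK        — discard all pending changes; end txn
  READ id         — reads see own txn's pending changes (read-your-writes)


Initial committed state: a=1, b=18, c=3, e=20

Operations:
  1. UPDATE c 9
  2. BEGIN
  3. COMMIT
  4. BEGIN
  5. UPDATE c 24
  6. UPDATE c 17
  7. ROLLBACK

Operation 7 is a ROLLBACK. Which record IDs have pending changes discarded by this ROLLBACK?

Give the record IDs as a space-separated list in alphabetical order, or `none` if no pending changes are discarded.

Initial committed: {a=1, b=18, c=3, e=20}
Op 1: UPDATE c=9 (auto-commit; committed c=9)
Op 2: BEGIN: in_txn=True, pending={}
Op 3: COMMIT: merged [] into committed; committed now {a=1, b=18, c=9, e=20}
Op 4: BEGIN: in_txn=True, pending={}
Op 5: UPDATE c=24 (pending; pending now {c=24})
Op 6: UPDATE c=17 (pending; pending now {c=17})
Op 7: ROLLBACK: discarded pending ['c']; in_txn=False
ROLLBACK at op 7 discards: ['c']

Answer: c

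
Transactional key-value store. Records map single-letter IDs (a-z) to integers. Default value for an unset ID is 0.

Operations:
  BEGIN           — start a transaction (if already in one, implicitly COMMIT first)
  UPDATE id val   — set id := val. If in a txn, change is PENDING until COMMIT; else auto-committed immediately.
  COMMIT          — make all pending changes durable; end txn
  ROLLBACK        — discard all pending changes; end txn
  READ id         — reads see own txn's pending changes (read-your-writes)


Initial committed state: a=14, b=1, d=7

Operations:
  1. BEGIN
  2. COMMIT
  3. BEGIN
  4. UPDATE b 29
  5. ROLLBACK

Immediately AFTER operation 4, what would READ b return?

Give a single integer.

Initial committed: {a=14, b=1, d=7}
Op 1: BEGIN: in_txn=True, pending={}
Op 2: COMMIT: merged [] into committed; committed now {a=14, b=1, d=7}
Op 3: BEGIN: in_txn=True, pending={}
Op 4: UPDATE b=29 (pending; pending now {b=29})
After op 4: visible(b) = 29 (pending={b=29}, committed={a=14, b=1, d=7})

Answer: 29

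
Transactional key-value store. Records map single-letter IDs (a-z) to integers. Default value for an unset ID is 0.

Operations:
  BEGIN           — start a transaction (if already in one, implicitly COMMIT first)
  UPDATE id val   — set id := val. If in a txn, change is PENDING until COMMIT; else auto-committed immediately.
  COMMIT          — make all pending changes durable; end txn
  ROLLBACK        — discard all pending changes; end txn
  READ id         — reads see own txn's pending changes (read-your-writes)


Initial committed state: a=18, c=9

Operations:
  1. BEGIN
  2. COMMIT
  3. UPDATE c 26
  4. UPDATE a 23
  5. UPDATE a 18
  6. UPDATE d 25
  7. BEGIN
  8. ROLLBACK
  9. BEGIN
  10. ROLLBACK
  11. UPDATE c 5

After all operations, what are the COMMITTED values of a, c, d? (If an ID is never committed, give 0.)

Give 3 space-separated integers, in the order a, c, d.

Answer: 18 5 25

Derivation:
Initial committed: {a=18, c=9}
Op 1: BEGIN: in_txn=True, pending={}
Op 2: COMMIT: merged [] into committed; committed now {a=18, c=9}
Op 3: UPDATE c=26 (auto-commit; committed c=26)
Op 4: UPDATE a=23 (auto-commit; committed a=23)
Op 5: UPDATE a=18 (auto-commit; committed a=18)
Op 6: UPDATE d=25 (auto-commit; committed d=25)
Op 7: BEGIN: in_txn=True, pending={}
Op 8: ROLLBACK: discarded pending []; in_txn=False
Op 9: BEGIN: in_txn=True, pending={}
Op 10: ROLLBACK: discarded pending []; in_txn=False
Op 11: UPDATE c=5 (auto-commit; committed c=5)
Final committed: {a=18, c=5, d=25}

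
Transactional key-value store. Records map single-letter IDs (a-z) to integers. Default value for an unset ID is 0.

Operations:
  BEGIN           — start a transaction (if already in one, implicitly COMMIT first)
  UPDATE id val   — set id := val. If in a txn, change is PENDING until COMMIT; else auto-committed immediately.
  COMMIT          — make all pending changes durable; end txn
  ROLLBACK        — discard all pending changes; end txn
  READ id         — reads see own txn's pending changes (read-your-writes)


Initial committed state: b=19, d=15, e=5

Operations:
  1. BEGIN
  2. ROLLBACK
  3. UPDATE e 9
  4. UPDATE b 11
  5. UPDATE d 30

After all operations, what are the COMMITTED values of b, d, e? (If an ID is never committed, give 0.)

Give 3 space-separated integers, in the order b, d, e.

Answer: 11 30 9

Derivation:
Initial committed: {b=19, d=15, e=5}
Op 1: BEGIN: in_txn=True, pending={}
Op 2: ROLLBACK: discarded pending []; in_txn=False
Op 3: UPDATE e=9 (auto-commit; committed e=9)
Op 4: UPDATE b=11 (auto-commit; committed b=11)
Op 5: UPDATE d=30 (auto-commit; committed d=30)
Final committed: {b=11, d=30, e=9}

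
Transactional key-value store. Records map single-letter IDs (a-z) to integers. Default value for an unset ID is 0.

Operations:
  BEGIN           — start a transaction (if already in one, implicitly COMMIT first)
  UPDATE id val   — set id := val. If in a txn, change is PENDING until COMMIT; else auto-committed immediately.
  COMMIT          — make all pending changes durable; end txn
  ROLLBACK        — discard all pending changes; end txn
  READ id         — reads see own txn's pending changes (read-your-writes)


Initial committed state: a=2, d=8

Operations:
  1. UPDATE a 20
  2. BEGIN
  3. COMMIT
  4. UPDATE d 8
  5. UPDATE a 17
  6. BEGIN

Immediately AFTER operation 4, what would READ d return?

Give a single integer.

Initial committed: {a=2, d=8}
Op 1: UPDATE a=20 (auto-commit; committed a=20)
Op 2: BEGIN: in_txn=True, pending={}
Op 3: COMMIT: merged [] into committed; committed now {a=20, d=8}
Op 4: UPDATE d=8 (auto-commit; committed d=8)
After op 4: visible(d) = 8 (pending={}, committed={a=20, d=8})

Answer: 8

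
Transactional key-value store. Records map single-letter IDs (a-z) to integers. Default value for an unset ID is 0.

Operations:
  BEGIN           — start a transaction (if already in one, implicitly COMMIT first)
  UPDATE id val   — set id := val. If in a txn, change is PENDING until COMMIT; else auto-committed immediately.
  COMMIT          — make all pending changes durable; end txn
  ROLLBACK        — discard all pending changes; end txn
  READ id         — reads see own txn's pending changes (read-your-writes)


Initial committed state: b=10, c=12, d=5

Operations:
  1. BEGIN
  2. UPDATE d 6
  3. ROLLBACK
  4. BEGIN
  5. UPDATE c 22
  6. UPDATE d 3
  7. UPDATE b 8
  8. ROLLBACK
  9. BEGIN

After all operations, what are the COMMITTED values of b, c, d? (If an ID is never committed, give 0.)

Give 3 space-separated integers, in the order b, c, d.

Initial committed: {b=10, c=12, d=5}
Op 1: BEGIN: in_txn=True, pending={}
Op 2: UPDATE d=6 (pending; pending now {d=6})
Op 3: ROLLBACK: discarded pending ['d']; in_txn=False
Op 4: BEGIN: in_txn=True, pending={}
Op 5: UPDATE c=22 (pending; pending now {c=22})
Op 6: UPDATE d=3 (pending; pending now {c=22, d=3})
Op 7: UPDATE b=8 (pending; pending now {b=8, c=22, d=3})
Op 8: ROLLBACK: discarded pending ['b', 'c', 'd']; in_txn=False
Op 9: BEGIN: in_txn=True, pending={}
Final committed: {b=10, c=12, d=5}

Answer: 10 12 5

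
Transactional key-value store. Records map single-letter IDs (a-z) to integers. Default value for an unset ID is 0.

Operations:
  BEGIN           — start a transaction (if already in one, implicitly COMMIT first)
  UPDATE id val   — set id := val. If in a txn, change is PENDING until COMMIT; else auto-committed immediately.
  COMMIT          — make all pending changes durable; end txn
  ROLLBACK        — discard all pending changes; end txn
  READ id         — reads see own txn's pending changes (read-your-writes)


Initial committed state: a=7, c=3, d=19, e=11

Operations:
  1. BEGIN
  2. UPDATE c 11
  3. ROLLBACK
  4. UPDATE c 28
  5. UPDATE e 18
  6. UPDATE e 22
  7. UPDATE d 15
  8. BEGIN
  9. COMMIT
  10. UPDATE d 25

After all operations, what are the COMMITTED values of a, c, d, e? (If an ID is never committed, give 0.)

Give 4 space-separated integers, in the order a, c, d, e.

Answer: 7 28 25 22

Derivation:
Initial committed: {a=7, c=3, d=19, e=11}
Op 1: BEGIN: in_txn=True, pending={}
Op 2: UPDATE c=11 (pending; pending now {c=11})
Op 3: ROLLBACK: discarded pending ['c']; in_txn=False
Op 4: UPDATE c=28 (auto-commit; committed c=28)
Op 5: UPDATE e=18 (auto-commit; committed e=18)
Op 6: UPDATE e=22 (auto-commit; committed e=22)
Op 7: UPDATE d=15 (auto-commit; committed d=15)
Op 8: BEGIN: in_txn=True, pending={}
Op 9: COMMIT: merged [] into committed; committed now {a=7, c=28, d=15, e=22}
Op 10: UPDATE d=25 (auto-commit; committed d=25)
Final committed: {a=7, c=28, d=25, e=22}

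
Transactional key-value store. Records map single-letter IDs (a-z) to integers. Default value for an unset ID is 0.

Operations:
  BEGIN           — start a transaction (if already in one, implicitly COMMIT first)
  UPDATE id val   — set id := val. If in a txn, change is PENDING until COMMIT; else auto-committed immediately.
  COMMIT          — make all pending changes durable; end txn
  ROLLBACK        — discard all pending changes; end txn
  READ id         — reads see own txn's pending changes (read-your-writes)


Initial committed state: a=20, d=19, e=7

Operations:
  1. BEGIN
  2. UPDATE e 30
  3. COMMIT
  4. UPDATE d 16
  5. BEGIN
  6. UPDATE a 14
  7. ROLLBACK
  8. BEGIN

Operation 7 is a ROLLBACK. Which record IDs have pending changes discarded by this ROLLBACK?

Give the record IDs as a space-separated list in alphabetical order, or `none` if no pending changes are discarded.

Initial committed: {a=20, d=19, e=7}
Op 1: BEGIN: in_txn=True, pending={}
Op 2: UPDATE e=30 (pending; pending now {e=30})
Op 3: COMMIT: merged ['e'] into committed; committed now {a=20, d=19, e=30}
Op 4: UPDATE d=16 (auto-commit; committed d=16)
Op 5: BEGIN: in_txn=True, pending={}
Op 6: UPDATE a=14 (pending; pending now {a=14})
Op 7: ROLLBACK: discarded pending ['a']; in_txn=False
Op 8: BEGIN: in_txn=True, pending={}
ROLLBACK at op 7 discards: ['a']

Answer: a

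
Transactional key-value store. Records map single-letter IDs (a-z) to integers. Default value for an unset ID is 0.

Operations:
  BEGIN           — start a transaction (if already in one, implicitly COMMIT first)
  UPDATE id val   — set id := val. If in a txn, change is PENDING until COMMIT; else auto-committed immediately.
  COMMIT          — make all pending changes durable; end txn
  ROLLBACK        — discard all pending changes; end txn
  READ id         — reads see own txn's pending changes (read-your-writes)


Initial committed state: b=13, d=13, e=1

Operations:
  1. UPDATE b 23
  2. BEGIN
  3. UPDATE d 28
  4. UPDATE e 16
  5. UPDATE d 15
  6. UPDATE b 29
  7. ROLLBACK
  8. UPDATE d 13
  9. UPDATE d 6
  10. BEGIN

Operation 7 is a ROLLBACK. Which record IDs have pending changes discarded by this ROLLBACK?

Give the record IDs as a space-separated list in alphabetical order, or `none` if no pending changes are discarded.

Initial committed: {b=13, d=13, e=1}
Op 1: UPDATE b=23 (auto-commit; committed b=23)
Op 2: BEGIN: in_txn=True, pending={}
Op 3: UPDATE d=28 (pending; pending now {d=28})
Op 4: UPDATE e=16 (pending; pending now {d=28, e=16})
Op 5: UPDATE d=15 (pending; pending now {d=15, e=16})
Op 6: UPDATE b=29 (pending; pending now {b=29, d=15, e=16})
Op 7: ROLLBACK: discarded pending ['b', 'd', 'e']; in_txn=False
Op 8: UPDATE d=13 (auto-commit; committed d=13)
Op 9: UPDATE d=6 (auto-commit; committed d=6)
Op 10: BEGIN: in_txn=True, pending={}
ROLLBACK at op 7 discards: ['b', 'd', 'e']

Answer: b d e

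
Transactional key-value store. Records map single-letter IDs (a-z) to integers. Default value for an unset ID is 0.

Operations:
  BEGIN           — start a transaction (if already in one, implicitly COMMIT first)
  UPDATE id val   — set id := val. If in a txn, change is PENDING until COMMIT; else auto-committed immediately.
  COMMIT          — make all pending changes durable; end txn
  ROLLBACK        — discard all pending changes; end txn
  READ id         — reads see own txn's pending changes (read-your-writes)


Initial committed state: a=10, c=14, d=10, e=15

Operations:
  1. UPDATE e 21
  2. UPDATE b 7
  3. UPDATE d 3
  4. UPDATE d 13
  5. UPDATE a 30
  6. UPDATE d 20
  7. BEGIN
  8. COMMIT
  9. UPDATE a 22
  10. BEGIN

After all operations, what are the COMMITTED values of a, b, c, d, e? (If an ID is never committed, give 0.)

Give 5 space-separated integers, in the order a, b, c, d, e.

Initial committed: {a=10, c=14, d=10, e=15}
Op 1: UPDATE e=21 (auto-commit; committed e=21)
Op 2: UPDATE b=7 (auto-commit; committed b=7)
Op 3: UPDATE d=3 (auto-commit; committed d=3)
Op 4: UPDATE d=13 (auto-commit; committed d=13)
Op 5: UPDATE a=30 (auto-commit; committed a=30)
Op 6: UPDATE d=20 (auto-commit; committed d=20)
Op 7: BEGIN: in_txn=True, pending={}
Op 8: COMMIT: merged [] into committed; committed now {a=30, b=7, c=14, d=20, e=21}
Op 9: UPDATE a=22 (auto-commit; committed a=22)
Op 10: BEGIN: in_txn=True, pending={}
Final committed: {a=22, b=7, c=14, d=20, e=21}

Answer: 22 7 14 20 21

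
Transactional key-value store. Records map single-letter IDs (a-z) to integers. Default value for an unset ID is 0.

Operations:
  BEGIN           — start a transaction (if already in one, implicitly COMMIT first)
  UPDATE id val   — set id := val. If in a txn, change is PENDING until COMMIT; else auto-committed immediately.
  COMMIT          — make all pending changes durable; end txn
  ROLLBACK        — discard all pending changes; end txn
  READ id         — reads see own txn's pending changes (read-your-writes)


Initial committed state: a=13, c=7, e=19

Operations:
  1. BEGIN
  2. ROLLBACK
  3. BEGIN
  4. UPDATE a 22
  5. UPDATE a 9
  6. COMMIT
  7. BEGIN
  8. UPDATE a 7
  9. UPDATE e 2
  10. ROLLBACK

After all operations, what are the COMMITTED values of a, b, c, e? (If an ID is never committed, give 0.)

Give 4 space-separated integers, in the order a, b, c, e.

Answer: 9 0 7 19

Derivation:
Initial committed: {a=13, c=7, e=19}
Op 1: BEGIN: in_txn=True, pending={}
Op 2: ROLLBACK: discarded pending []; in_txn=False
Op 3: BEGIN: in_txn=True, pending={}
Op 4: UPDATE a=22 (pending; pending now {a=22})
Op 5: UPDATE a=9 (pending; pending now {a=9})
Op 6: COMMIT: merged ['a'] into committed; committed now {a=9, c=7, e=19}
Op 7: BEGIN: in_txn=True, pending={}
Op 8: UPDATE a=7 (pending; pending now {a=7})
Op 9: UPDATE e=2 (pending; pending now {a=7, e=2})
Op 10: ROLLBACK: discarded pending ['a', 'e']; in_txn=False
Final committed: {a=9, c=7, e=19}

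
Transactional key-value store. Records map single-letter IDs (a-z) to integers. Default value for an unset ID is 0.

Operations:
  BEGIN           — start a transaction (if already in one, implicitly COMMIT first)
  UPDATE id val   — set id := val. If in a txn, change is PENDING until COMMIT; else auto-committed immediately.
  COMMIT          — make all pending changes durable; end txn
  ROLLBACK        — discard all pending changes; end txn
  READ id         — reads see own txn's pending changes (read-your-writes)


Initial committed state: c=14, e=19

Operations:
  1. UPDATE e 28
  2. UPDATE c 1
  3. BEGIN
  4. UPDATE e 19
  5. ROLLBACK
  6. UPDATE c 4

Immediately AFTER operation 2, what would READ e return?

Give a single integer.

Answer: 28

Derivation:
Initial committed: {c=14, e=19}
Op 1: UPDATE e=28 (auto-commit; committed e=28)
Op 2: UPDATE c=1 (auto-commit; committed c=1)
After op 2: visible(e) = 28 (pending={}, committed={c=1, e=28})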